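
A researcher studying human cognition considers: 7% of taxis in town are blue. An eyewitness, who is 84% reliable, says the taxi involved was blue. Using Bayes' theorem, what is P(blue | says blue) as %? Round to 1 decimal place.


P(blue | says blue) = P(says blue | blue)*P(blue) / [P(says blue | blue)*P(blue) + P(says blue | not blue)*P(not blue)]
Numerator = 0.84 * 0.07 = 0.0588
False identification = 0.16 * 0.93 = 0.1488
P = 0.0588 / (0.0588 + 0.1488)
= 0.0588 / 0.2076
As percentage = 28.3


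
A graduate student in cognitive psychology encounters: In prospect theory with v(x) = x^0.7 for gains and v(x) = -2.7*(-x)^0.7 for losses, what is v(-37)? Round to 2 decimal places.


Since x = -37 < 0, use v(x) = -lambda*(-x)^alpha
(-x) = 37
37^0.7 = 12.5239
v(-37) = -2.7 * 12.5239
= -33.81


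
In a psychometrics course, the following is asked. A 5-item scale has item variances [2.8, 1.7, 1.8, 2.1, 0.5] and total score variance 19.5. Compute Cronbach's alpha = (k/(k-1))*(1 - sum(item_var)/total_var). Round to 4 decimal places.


alpha = (k/(k-1)) * (1 - sum(s_i^2)/s_total^2)
sum(item variances) = 8.9
k/(k-1) = 5/4 = 1.25
1 - 8.9/19.5 = 1 - 0.45641 = 0.54359
alpha = 1.25 * 0.54359
= 0.6795


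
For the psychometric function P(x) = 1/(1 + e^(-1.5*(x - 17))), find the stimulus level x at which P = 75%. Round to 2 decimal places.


At P = 0.75: 0.75 = 1/(1 + e^(-k*(x-x0)))
Solving: e^(-k*(x-x0)) = 1/3
x = x0 + ln(3)/k
ln(3) = 1.0986
x = 17 + 1.0986/1.5
= 17 + 0.7324
= 17.73


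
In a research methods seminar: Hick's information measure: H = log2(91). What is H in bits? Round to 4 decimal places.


H = log2(n)
H = log2(91)
= 6.5078


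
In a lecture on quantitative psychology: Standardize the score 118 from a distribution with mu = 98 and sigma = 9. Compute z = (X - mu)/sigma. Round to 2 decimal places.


z = (X - mu) / sigma
= (118 - 98) / 9
= 20 / 9
= 2.22


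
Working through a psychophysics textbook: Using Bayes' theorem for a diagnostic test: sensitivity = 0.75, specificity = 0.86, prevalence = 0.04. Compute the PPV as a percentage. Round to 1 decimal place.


PPV = (sens * prev) / (sens * prev + (1-spec) * (1-prev))
Numerator = 0.75 * 0.04 = 0.03
P(positive and no disease) = (1 - spec) * (1 - prev) = (1 - 0.86) * (1 - 0.04) = 0.1344
Denominator = 0.03 + 0.1344 = 0.1644
PPV = 0.03 / 0.1644 = 0.182482
As percentage = 18.2


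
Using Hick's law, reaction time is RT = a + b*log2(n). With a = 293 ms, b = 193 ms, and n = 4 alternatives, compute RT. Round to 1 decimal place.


RT = 293 + 193 * log2(4)
log2(4) = 2.0
RT = 293 + 193 * 2.0
= 293 + 386.0
= 679.0 ms


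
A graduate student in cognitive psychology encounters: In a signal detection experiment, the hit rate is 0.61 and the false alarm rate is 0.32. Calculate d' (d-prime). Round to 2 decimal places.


d' = z(HR) - z(FAR)
z(0.61) = 0.2793
z(0.32) = -0.4677
d' = 0.2793 - -0.4677
= 0.75


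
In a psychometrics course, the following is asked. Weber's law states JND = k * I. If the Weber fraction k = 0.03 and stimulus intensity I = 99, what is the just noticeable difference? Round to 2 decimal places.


JND = k * I
JND = 0.03 * 99
= 2.97


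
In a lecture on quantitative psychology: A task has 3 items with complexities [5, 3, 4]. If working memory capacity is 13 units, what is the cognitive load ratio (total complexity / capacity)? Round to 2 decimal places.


Total complexity = 5 + 3 + 4 = 12
Load = total / capacity = 12 / 13
= 0.92


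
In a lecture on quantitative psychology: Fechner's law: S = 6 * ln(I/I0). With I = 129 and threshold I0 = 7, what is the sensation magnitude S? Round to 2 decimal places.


S = 6 * ln(129/7)
I/I0 = 18.428571
ln(18.428571) = 2.9139
S = 6 * 2.9139
= 17.48


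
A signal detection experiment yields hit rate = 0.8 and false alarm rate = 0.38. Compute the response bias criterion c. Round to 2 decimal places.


c = -0.5 * (z(HR) + z(FAR))
z(0.8) = 0.8416
z(0.38) = -0.3055
c = -0.5 * (0.8416 + -0.3055)
= -0.5 * 0.5361
= -0.27


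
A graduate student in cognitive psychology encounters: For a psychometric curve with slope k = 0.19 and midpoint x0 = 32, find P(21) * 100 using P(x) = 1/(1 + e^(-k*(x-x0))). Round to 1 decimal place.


P(x) = 1/(1 + e^(-0.19*(21 - 32)))
Exponent = -0.19 * -11 = 2.09
e^(2.09) = 8.084915
P = 1/(1 + 8.084915) = 0.110073
Percentage = 11.0


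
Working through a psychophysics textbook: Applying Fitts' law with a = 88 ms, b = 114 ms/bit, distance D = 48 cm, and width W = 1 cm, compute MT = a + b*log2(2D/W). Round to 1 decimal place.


MT = 88 + 114 * log2(2*48/1)
2D/W = 96.0
log2(96.0) = 6.585
MT = 88 + 114 * 6.585
= 838.7 ms


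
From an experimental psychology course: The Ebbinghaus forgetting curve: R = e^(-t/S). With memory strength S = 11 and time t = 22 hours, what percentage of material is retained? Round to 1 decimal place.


R = e^(-t/S)
-t/S = -22/11 = -2.0
R = e^(-2.0) = 0.135335
Percentage = 0.135335 * 100
= 13.5


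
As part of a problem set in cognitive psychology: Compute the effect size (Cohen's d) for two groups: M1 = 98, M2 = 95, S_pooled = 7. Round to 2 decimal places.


Cohen's d = (M1 - M2) / S_pooled
= (98 - 95) / 7
= 3 / 7
= 0.43


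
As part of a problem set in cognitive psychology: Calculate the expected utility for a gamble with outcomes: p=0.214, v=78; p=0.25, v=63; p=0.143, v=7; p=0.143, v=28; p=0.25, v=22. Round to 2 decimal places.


EU = sum(p_i * v_i)
0.214 * 78 = 16.692
0.25 * 63 = 15.75
0.143 * 7 = 1.001
0.143 * 28 = 4.004
0.25 * 22 = 5.5
EU = 16.692 + 15.75 + 1.001 + 4.004 + 5.5
= 42.95


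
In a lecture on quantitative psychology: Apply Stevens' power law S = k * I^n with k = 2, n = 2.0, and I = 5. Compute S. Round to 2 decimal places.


S = 2 * 5^2.0
5^2.0 = 25.0
S = 2 * 25.0
= 50.00


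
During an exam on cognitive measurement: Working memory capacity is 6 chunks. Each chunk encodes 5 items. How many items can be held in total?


Total items = chunks * items_per_chunk
= 6 * 5
= 30


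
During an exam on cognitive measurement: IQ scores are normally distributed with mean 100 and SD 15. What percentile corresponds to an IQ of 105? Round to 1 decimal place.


z = (IQ - mean) / SD
z = (105 - 100) / 15 = 0.3333
Percentile = Phi(0.3333) * 100
Phi(0.3333) = 0.630546
= 63.1


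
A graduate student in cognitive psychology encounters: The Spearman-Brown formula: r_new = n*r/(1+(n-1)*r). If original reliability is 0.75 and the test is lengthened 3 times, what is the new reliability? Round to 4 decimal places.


r_new = n*r / (1 + (n-1)*r)
Numerator = 3 * 0.75 = 2.25
Denominator = 1 + 2 * 0.75 = 2.5
r_new = 2.25 / 2.5
= 0.9000


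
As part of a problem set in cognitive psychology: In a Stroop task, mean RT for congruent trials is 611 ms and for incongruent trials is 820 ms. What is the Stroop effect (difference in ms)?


Stroop effect = RT(incongruent) - RT(congruent)
= 820 - 611
= 209 ms


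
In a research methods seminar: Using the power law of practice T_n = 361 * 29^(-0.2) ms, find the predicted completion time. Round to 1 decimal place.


T_n = 361 * 29^(-0.2)
29^(-0.2) = 0.509942
T_n = 361 * 0.509942
= 184.1 ms


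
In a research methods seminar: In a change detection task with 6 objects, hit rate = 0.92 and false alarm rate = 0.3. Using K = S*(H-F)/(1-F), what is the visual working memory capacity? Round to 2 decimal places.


K = S * (H - F) / (1 - F)
H - F = 0.62
1 - F = 0.7
K = 6 * 0.62 / 0.7
= 5.31


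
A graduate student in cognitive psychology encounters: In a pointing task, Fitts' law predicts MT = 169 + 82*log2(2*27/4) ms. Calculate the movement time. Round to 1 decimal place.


MT = 169 + 82 * log2(2*27/4)
2D/W = 13.5
log2(13.5) = 3.7549
MT = 169 + 82 * 3.7549
= 476.9 ms


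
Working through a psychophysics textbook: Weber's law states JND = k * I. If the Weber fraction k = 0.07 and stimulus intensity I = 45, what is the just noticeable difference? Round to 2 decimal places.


JND = k * I
JND = 0.07 * 45
= 3.15


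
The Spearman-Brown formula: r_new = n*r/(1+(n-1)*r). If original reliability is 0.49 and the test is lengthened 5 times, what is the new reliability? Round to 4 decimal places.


r_new = n*r / (1 + (n-1)*r)
Numerator = 5 * 0.49 = 2.45
Denominator = 1 + 4 * 0.49 = 2.96
r_new = 2.45 / 2.96
= 0.8277


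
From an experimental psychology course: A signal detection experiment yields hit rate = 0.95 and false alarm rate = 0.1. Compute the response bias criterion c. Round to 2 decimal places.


c = -0.5 * (z(HR) + z(FAR))
z(0.95) = 1.6449
z(0.1) = -1.2816
c = -0.5 * (1.6449 + -1.2816)
= -0.5 * 0.3633
= -0.18


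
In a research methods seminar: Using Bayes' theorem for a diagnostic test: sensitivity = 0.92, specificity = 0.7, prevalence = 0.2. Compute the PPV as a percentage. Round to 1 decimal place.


PPV = (sens * prev) / (sens * prev + (1-spec) * (1-prev))
Numerator = 0.92 * 0.2 = 0.184
P(positive and no disease) = (1 - spec) * (1 - prev) = (1 - 0.7) * (1 - 0.2) = 0.24
Denominator = 0.184 + 0.24 = 0.424
PPV = 0.184 / 0.424 = 0.433962
As percentage = 43.4


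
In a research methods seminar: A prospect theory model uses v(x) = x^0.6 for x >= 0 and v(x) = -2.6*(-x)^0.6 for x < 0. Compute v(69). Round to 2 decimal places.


Since x = 69 >= 0, use v(x) = x^0.6
69^0.6 = 12.6856
v(69) = 12.69


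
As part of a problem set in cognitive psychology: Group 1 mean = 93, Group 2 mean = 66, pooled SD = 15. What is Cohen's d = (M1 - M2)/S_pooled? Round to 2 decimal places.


Cohen's d = (M1 - M2) / S_pooled
= (93 - 66) / 15
= 27 / 15
= 1.80


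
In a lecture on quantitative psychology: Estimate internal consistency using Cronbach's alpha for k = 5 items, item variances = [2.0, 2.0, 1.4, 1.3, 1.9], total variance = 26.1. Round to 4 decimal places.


alpha = (k/(k-1)) * (1 - sum(s_i^2)/s_total^2)
sum(item variances) = 8.6
k/(k-1) = 5/4 = 1.25
1 - 8.6/26.1 = 1 - 0.329502 = 0.670498
alpha = 1.25 * 0.670498
= 0.8381


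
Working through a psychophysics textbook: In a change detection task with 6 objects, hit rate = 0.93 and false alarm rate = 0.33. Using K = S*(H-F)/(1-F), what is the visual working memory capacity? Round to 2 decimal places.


K = S * (H - F) / (1 - F)
H - F = 0.6
1 - F = 0.67
K = 6 * 0.6 / 0.67
= 5.37


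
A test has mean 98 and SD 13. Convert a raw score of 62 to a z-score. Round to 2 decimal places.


z = (X - mu) / sigma
= (62 - 98) / 13
= -36 / 13
= -2.77


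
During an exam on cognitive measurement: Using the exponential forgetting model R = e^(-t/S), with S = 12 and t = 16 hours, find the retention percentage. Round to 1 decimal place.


R = e^(-t/S)
-t/S = -16/12 = -1.333333
R = e^(-1.333333) = 0.263597
Percentage = 0.263597 * 100
= 26.4


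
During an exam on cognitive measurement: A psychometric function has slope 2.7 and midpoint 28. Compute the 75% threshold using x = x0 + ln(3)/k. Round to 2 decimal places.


At P = 0.75: 0.75 = 1/(1 + e^(-k*(x-x0)))
Solving: e^(-k*(x-x0)) = 1/3
x = x0 + ln(3)/k
ln(3) = 1.0986
x = 28 + 1.0986/2.7
= 28 + 0.4069
= 28.41


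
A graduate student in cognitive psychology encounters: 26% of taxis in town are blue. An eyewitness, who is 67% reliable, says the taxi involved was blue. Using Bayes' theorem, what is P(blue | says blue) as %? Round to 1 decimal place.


P(blue | says blue) = P(says blue | blue)*P(blue) / [P(says blue | blue)*P(blue) + P(says blue | not blue)*P(not blue)]
Numerator = 0.67 * 0.26 = 0.1742
False identification = 0.33 * 0.74 = 0.2442
P = 0.1742 / (0.1742 + 0.2442)
= 0.1742 / 0.4184
As percentage = 41.6


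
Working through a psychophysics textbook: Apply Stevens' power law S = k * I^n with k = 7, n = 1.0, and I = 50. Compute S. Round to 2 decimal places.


S = 7 * 50^1.0
50^1.0 = 50.0
S = 7 * 50.0
= 350.00


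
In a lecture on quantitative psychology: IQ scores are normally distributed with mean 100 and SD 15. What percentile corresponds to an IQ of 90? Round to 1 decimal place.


z = (IQ - mean) / SD
z = (90 - 100) / 15 = -0.6667
Percentile = Phi(-0.6667) * 100
Phi(-0.6667) = 0.252482
= 25.2


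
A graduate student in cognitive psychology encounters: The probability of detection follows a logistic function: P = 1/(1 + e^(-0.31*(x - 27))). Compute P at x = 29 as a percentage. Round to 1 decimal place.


P(x) = 1/(1 + e^(-0.31*(29 - 27)))
Exponent = -0.31 * 2 = -0.62
e^(-0.62) = 0.537944
P = 1/(1 + 0.537944) = 0.650219
Percentage = 65.0


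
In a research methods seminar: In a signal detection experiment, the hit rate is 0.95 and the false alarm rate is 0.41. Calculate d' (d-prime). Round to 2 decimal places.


d' = z(HR) - z(FAR)
z(0.95) = 1.6449
z(0.41) = -0.2275
d' = 1.6449 - -0.2275
= 1.87


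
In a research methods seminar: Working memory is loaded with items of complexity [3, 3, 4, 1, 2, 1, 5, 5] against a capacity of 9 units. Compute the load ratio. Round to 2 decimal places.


Total complexity = 3 + 3 + 4 + 1 + 2 + 1 + 5 + 5 = 24
Load = total / capacity = 24 / 9
= 2.67


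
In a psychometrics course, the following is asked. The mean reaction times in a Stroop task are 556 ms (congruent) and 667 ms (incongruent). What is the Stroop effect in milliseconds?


Stroop effect = RT(incongruent) - RT(congruent)
= 667 - 556
= 111 ms


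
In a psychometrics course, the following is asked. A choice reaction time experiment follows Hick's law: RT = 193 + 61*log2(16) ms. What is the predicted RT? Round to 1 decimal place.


RT = 193 + 61 * log2(16)
log2(16) = 4.0
RT = 193 + 61 * 4.0
= 193 + 244.0
= 437.0 ms


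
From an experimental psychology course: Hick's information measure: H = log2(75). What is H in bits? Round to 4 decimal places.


H = log2(n)
H = log2(75)
= 6.2288


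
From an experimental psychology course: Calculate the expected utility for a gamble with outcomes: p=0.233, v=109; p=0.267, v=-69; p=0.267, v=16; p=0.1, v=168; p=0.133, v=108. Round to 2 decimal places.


EU = sum(p_i * v_i)
0.233 * 109 = 25.397
0.267 * -69 = -18.423
0.267 * 16 = 4.272
0.1 * 168 = 16.8
0.133 * 108 = 14.364
EU = 25.397 + -18.423 + 4.272 + 16.8 + 14.364
= 42.41


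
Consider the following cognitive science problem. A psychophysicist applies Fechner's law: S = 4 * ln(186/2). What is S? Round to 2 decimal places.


S = 4 * ln(186/2)
I/I0 = 93.0
ln(93.0) = 4.5326
S = 4 * 4.5326
= 18.13


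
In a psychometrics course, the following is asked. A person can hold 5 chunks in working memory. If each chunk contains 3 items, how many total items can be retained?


Total items = chunks * items_per_chunk
= 5 * 3
= 15


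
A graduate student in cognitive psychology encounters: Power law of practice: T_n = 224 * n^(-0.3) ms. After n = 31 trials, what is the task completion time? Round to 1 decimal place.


T_n = 224 * 31^(-0.3)
31^(-0.3) = 0.356937
T_n = 224 * 0.356937
= 80.0 ms


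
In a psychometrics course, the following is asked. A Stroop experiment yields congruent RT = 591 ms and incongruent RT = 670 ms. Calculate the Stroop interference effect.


Stroop effect = RT(incongruent) - RT(congruent)
= 670 - 591
= 79 ms


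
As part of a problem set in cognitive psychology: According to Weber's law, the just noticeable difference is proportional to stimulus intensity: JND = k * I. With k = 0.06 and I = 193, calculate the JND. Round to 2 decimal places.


JND = k * I
JND = 0.06 * 193
= 11.58


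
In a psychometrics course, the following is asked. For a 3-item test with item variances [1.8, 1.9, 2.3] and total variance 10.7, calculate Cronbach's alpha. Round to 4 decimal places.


alpha = (k/(k-1)) * (1 - sum(s_i^2)/s_total^2)
sum(item variances) = 6.0
k/(k-1) = 3/2 = 1.5
1 - 6.0/10.7 = 1 - 0.560748 = 0.439252
alpha = 1.5 * 0.439252
= 0.6589


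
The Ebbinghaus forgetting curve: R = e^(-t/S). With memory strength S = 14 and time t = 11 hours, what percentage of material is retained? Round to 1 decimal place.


R = e^(-t/S)
-t/S = -11/14 = -0.785714
R = e^(-0.785714) = 0.455794
Percentage = 0.455794 * 100
= 45.6


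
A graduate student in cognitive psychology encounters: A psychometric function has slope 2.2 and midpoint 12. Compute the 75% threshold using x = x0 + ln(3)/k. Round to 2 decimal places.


At P = 0.75: 0.75 = 1/(1 + e^(-k*(x-x0)))
Solving: e^(-k*(x-x0)) = 1/3
x = x0 + ln(3)/k
ln(3) = 1.0986
x = 12 + 1.0986/2.2
= 12 + 0.4994
= 12.50


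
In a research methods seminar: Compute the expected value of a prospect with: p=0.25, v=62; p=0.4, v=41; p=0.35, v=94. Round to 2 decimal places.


EU = sum(p_i * v_i)
0.25 * 62 = 15.5
0.4 * 41 = 16.4
0.35 * 94 = 32.9
EU = 15.5 + 16.4 + 32.9
= 64.80


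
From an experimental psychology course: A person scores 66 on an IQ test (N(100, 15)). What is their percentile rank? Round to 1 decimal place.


z = (IQ - mean) / SD
z = (66 - 100) / 15 = -2.2667
Percentile = Phi(-2.2667) * 100
Phi(-2.2667) = 0.011704
= 1.2


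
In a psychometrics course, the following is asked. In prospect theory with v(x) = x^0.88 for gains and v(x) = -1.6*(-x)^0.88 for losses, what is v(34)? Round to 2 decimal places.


Since x = 34 >= 0, use v(x) = x^0.88
34^0.88 = 22.269
v(34) = 22.27


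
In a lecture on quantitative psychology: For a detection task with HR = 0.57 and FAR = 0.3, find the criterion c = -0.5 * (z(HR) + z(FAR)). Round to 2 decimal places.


c = -0.5 * (z(HR) + z(FAR))
z(0.57) = 0.1764
z(0.3) = -0.5244
c = -0.5 * (0.1764 + -0.5244)
= -0.5 * -0.348
= 0.17


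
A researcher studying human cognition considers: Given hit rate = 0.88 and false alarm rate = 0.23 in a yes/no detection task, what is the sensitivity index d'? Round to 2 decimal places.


d' = z(HR) - z(FAR)
z(0.88) = 1.175
z(0.23) = -0.7388
d' = 1.175 - -0.7388
= 1.91


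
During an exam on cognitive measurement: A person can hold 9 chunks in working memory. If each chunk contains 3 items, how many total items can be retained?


Total items = chunks * items_per_chunk
= 9 * 3
= 27


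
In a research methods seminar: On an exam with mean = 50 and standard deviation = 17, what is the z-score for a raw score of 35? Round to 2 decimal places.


z = (X - mu) / sigma
= (35 - 50) / 17
= -15 / 17
= -0.88


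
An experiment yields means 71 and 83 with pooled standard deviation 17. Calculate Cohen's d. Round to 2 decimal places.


Cohen's d = (M1 - M2) / S_pooled
= (71 - 83) / 17
= -12 / 17
= -0.71


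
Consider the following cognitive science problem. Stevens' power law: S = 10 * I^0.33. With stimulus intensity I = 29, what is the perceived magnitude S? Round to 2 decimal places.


S = 10 * 29^0.33
29^0.33 = 3.038
S = 10 * 3.038
= 30.38


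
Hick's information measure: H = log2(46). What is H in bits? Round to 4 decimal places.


H = log2(n)
H = log2(46)
= 5.5236


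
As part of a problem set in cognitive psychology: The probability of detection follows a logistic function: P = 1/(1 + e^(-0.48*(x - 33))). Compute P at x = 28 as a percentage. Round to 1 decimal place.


P(x) = 1/(1 + e^(-0.48*(28 - 33)))
Exponent = -0.48 * -5 = 2.4
e^(2.4) = 11.023176
P = 1/(1 + 11.023176) = 0.083173
Percentage = 8.3


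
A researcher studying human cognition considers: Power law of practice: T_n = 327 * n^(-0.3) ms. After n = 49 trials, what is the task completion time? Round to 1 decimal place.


T_n = 327 * 49^(-0.3)
49^(-0.3) = 0.311129
T_n = 327 * 0.311129
= 101.7 ms


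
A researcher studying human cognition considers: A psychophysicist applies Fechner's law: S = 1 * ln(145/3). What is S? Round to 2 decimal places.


S = 1 * ln(145/3)
I/I0 = 48.333333
ln(48.333333) = 3.8781
S = 1 * 3.8781
= 3.88


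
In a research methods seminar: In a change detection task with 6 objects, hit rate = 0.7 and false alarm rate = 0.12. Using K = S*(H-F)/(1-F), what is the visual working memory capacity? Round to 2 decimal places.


K = S * (H - F) / (1 - F)
H - F = 0.58
1 - F = 0.88
K = 6 * 0.58 / 0.88
= 3.95


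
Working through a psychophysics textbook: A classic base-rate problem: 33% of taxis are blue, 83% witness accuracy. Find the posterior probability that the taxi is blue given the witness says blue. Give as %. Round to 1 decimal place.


P(blue | says blue) = P(says blue | blue)*P(blue) / [P(says blue | blue)*P(blue) + P(says blue | not blue)*P(not blue)]
Numerator = 0.83 * 0.33 = 0.2739
False identification = 0.17 * 0.67 = 0.1139
P = 0.2739 / (0.2739 + 0.1139)
= 0.2739 / 0.3878
As percentage = 70.6


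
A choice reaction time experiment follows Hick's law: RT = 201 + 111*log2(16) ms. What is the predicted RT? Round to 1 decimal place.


RT = 201 + 111 * log2(16)
log2(16) = 4.0
RT = 201 + 111 * 4.0
= 201 + 444.0
= 645.0 ms


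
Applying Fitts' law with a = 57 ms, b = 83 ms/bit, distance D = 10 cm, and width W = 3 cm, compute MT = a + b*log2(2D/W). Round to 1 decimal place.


MT = 57 + 83 * log2(2*10/3)
2D/W = 6.666667
log2(6.666667) = 2.737
MT = 57 + 83 * 2.737
= 284.2 ms


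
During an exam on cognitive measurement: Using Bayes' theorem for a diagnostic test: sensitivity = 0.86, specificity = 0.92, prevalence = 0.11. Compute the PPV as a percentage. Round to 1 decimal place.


PPV = (sens * prev) / (sens * prev + (1-spec) * (1-prev))
Numerator = 0.86 * 0.11 = 0.0946
P(positive and no disease) = (1 - spec) * (1 - prev) = (1 - 0.92) * (1 - 0.11) = 0.0712
Denominator = 0.0946 + 0.0712 = 0.1658
PPV = 0.0946 / 0.1658 = 0.570567
As percentage = 57.1


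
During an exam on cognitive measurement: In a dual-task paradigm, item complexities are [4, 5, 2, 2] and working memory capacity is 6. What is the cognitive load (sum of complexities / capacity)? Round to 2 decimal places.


Total complexity = 4 + 5 + 2 + 2 = 13
Load = total / capacity = 13 / 6
= 2.17


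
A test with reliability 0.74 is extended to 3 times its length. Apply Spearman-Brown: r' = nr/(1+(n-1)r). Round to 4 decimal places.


r_new = n*r / (1 + (n-1)*r)
Numerator = 3 * 0.74 = 2.22
Denominator = 1 + 2 * 0.74 = 2.48
r_new = 2.22 / 2.48
= 0.8952


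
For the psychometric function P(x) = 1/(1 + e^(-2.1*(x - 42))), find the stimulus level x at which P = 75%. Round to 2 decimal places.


At P = 0.75: 0.75 = 1/(1 + e^(-k*(x-x0)))
Solving: e^(-k*(x-x0)) = 1/3
x = x0 + ln(3)/k
ln(3) = 1.0986
x = 42 + 1.0986/2.1
= 42 + 0.5231
= 42.52


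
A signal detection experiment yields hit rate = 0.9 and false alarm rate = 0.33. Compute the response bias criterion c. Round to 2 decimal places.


c = -0.5 * (z(HR) + z(FAR))
z(0.9) = 1.2816
z(0.33) = -0.4399
c = -0.5 * (1.2816 + -0.4399)
= -0.5 * 0.8417
= -0.42


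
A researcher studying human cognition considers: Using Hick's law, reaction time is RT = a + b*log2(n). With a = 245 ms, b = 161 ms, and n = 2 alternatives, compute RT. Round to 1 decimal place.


RT = 245 + 161 * log2(2)
log2(2) = 1.0
RT = 245 + 161 * 1.0
= 245 + 161.0
= 406.0 ms


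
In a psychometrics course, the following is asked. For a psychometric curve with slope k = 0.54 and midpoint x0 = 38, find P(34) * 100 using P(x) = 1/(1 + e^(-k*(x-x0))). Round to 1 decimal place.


P(x) = 1/(1 + e^(-0.54*(34 - 38)))
Exponent = -0.54 * -4 = 2.16
e^(2.16) = 8.671138
P = 1/(1 + 8.671138) = 0.1034
Percentage = 10.3


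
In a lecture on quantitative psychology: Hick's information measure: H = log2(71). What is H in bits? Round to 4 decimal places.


H = log2(n)
H = log2(71)
= 6.1497


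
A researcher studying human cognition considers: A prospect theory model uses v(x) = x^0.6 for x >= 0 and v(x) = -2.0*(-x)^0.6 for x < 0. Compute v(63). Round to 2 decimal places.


Since x = 63 >= 0, use v(x) = x^0.6
63^0.6 = 12.0117
v(63) = 12.01


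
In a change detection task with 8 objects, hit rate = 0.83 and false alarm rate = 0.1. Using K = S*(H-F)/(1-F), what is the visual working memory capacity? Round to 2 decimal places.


K = S * (H - F) / (1 - F)
H - F = 0.73
1 - F = 0.9
K = 8 * 0.73 / 0.9
= 6.49


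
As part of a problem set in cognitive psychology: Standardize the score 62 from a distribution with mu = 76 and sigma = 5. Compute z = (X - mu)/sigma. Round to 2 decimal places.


z = (X - mu) / sigma
= (62 - 76) / 5
= -14 / 5
= -2.80


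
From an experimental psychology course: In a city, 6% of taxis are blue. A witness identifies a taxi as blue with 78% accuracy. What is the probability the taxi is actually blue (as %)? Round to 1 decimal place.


P(blue | says blue) = P(says blue | blue)*P(blue) / [P(says blue | blue)*P(blue) + P(says blue | not blue)*P(not blue)]
Numerator = 0.78 * 0.06 = 0.0468
False identification = 0.22 * 0.94 = 0.2068
P = 0.0468 / (0.0468 + 0.2068)
= 0.0468 / 0.2536
As percentage = 18.5


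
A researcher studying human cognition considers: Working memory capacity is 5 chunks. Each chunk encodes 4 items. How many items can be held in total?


Total items = chunks * items_per_chunk
= 5 * 4
= 20


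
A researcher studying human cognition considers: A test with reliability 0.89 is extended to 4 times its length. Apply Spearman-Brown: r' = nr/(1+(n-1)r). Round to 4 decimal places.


r_new = n*r / (1 + (n-1)*r)
Numerator = 4 * 0.89 = 3.56
Denominator = 1 + 3 * 0.89 = 3.67
r_new = 3.56 / 3.67
= 0.9700


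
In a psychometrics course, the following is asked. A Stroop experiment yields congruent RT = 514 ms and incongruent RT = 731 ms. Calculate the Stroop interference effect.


Stroop effect = RT(incongruent) - RT(congruent)
= 731 - 514
= 217 ms


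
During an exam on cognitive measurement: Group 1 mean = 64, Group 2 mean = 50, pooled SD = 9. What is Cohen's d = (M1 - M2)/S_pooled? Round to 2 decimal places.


Cohen's d = (M1 - M2) / S_pooled
= (64 - 50) / 9
= 14 / 9
= 1.56


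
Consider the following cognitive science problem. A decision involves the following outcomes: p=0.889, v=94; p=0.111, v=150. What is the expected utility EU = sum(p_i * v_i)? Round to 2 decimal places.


EU = sum(p_i * v_i)
0.889 * 94 = 83.566
0.111 * 150 = 16.65
EU = 83.566 + 16.65
= 100.22


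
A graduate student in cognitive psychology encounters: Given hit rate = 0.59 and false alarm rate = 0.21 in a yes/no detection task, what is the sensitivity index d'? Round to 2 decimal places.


d' = z(HR) - z(FAR)
z(0.59) = 0.2275
z(0.21) = -0.8064
d' = 0.2275 - -0.8064
= 1.03


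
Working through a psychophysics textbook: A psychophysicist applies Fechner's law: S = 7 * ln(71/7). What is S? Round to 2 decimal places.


S = 7 * ln(71/7)
I/I0 = 10.142857
ln(10.142857) = 2.3168
S = 7 * 2.3168
= 16.22


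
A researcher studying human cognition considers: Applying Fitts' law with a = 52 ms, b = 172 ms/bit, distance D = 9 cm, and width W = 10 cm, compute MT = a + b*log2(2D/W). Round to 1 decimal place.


MT = 52 + 172 * log2(2*9/10)
2D/W = 1.8
log2(1.8) = 0.848
MT = 52 + 172 * 0.848
= 197.9 ms


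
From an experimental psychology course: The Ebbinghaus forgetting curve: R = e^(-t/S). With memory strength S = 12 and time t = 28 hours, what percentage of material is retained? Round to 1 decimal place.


R = e^(-t/S)
-t/S = -28/12 = -2.333333
R = e^(-2.333333) = 0.096972
Percentage = 0.096972 * 100
= 9.7


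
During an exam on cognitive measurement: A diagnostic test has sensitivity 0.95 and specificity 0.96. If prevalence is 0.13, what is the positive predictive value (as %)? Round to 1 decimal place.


PPV = (sens * prev) / (sens * prev + (1-spec) * (1-prev))
Numerator = 0.95 * 0.13 = 0.1235
P(positive and no disease) = (1 - spec) * (1 - prev) = (1 - 0.96) * (1 - 0.13) = 0.0348
Denominator = 0.1235 + 0.0348 = 0.1583
PPV = 0.1235 / 0.1583 = 0.780164
As percentage = 78.0


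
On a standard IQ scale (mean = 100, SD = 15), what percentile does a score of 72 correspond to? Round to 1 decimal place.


z = (IQ - mean) / SD
z = (72 - 100) / 15 = -1.8667
Percentile = Phi(-1.8667) * 100
Phi(-1.8667) = 0.030972
= 3.1


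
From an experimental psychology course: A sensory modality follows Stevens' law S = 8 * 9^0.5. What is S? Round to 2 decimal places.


S = 8 * 9^0.5
9^0.5 = 3.0
S = 8 * 3.0
= 24.00


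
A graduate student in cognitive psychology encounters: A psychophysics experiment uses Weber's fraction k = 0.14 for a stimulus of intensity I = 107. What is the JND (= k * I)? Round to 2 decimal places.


JND = k * I
JND = 0.14 * 107
= 14.98


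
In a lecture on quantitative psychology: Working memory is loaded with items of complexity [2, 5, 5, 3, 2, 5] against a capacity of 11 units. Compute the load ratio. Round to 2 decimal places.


Total complexity = 2 + 5 + 5 + 3 + 2 + 5 = 22
Load = total / capacity = 22 / 11
= 2.00


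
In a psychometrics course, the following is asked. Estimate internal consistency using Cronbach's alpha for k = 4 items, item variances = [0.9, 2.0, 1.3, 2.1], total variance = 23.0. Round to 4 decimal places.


alpha = (k/(k-1)) * (1 - sum(s_i^2)/s_total^2)
sum(item variances) = 6.3
k/(k-1) = 4/3 = 1.333333
1 - 6.3/23.0 = 1 - 0.273913 = 0.726087
alpha = 1.333333 * 0.726087
= 0.9681


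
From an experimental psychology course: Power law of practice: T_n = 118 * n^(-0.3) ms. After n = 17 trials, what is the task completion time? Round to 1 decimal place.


T_n = 118 * 17^(-0.3)
17^(-0.3) = 0.42743
T_n = 118 * 0.42743
= 50.4 ms


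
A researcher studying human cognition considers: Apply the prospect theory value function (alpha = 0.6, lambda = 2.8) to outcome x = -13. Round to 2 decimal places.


Since x = -13 < 0, use v(x) = -lambda*(-x)^alpha
(-x) = 13
13^0.6 = 4.6598
v(-13) = -2.8 * 4.6598
= -13.05


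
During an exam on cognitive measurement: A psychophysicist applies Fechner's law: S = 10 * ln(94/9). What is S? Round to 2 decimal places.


S = 10 * ln(94/9)
I/I0 = 10.444444
ln(10.444444) = 2.3461
S = 10 * 2.3461
= 23.46


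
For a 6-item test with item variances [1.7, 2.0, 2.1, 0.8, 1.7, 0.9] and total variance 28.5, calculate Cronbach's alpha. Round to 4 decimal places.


alpha = (k/(k-1)) * (1 - sum(s_i^2)/s_total^2)
sum(item variances) = 9.2
k/(k-1) = 6/5 = 1.2
1 - 9.2/28.5 = 1 - 0.322807 = 0.677193
alpha = 1.2 * 0.677193
= 0.8126


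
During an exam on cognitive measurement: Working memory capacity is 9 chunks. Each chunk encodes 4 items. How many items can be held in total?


Total items = chunks * items_per_chunk
= 9 * 4
= 36


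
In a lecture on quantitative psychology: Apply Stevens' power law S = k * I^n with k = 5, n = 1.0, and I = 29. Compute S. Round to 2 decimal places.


S = 5 * 29^1.0
29^1.0 = 29.0
S = 5 * 29.0
= 145.00


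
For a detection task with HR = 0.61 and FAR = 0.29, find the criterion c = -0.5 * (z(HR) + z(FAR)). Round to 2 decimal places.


c = -0.5 * (z(HR) + z(FAR))
z(0.61) = 0.2793
z(0.29) = -0.5534
c = -0.5 * (0.2793 + -0.5534)
= -0.5 * -0.2741
= 0.14


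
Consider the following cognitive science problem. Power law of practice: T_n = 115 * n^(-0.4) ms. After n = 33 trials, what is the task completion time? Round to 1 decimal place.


T_n = 115 * 33^(-0.4)
33^(-0.4) = 0.246942
T_n = 115 * 0.246942
= 28.4 ms


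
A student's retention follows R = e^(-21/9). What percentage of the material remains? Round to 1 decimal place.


R = e^(-t/S)
-t/S = -21/9 = -2.333333
R = e^(-2.333333) = 0.096972
Percentage = 0.096972 * 100
= 9.7


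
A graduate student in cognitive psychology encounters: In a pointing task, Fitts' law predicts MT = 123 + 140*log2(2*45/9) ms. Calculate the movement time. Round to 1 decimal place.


MT = 123 + 140 * log2(2*45/9)
2D/W = 10.0
log2(10.0) = 3.3219
MT = 123 + 140 * 3.3219
= 588.1 ms


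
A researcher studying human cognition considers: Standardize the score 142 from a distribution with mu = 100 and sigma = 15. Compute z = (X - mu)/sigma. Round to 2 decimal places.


z = (X - mu) / sigma
= (142 - 100) / 15
= 42 / 15
= 2.80


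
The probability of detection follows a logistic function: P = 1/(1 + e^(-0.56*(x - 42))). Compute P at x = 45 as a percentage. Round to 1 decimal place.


P(x) = 1/(1 + e^(-0.56*(45 - 42)))
Exponent = -0.56 * 3 = -1.68
e^(-1.68) = 0.186374
P = 1/(1 + 0.186374) = 0.842905
Percentage = 84.3


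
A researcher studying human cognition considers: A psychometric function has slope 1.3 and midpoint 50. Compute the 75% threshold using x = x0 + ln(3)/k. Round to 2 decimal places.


At P = 0.75: 0.75 = 1/(1 + e^(-k*(x-x0)))
Solving: e^(-k*(x-x0)) = 1/3
x = x0 + ln(3)/k
ln(3) = 1.0986
x = 50 + 1.0986/1.3
= 50 + 0.8451
= 50.85


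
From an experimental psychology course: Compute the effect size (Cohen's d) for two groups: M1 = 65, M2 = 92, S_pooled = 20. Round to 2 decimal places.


Cohen's d = (M1 - M2) / S_pooled
= (65 - 92) / 20
= -27 / 20
= -1.35


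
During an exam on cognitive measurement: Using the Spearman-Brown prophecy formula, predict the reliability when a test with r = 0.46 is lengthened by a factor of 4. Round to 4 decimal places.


r_new = n*r / (1 + (n-1)*r)
Numerator = 4 * 0.46 = 1.84
Denominator = 1 + 3 * 0.46 = 2.38
r_new = 1.84 / 2.38
= 0.7731


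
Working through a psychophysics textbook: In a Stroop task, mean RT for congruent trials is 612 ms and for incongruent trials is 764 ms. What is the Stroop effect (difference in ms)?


Stroop effect = RT(incongruent) - RT(congruent)
= 764 - 612
= 152 ms


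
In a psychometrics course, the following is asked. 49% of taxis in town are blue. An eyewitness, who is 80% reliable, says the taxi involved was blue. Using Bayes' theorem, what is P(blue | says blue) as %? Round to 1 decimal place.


P(blue | says blue) = P(says blue | blue)*P(blue) / [P(says blue | blue)*P(blue) + P(says blue | not blue)*P(not blue)]
Numerator = 0.8 * 0.49 = 0.392
False identification = 0.2 * 0.51 = 0.102
P = 0.392 / (0.392 + 0.102)
= 0.392 / 0.494
As percentage = 79.4


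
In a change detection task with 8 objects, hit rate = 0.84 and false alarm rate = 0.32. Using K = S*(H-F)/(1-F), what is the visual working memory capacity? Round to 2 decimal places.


K = S * (H - F) / (1 - F)
H - F = 0.52
1 - F = 0.68
K = 8 * 0.52 / 0.68
= 6.12


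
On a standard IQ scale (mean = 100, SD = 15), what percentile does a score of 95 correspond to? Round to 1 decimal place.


z = (IQ - mean) / SD
z = (95 - 100) / 15 = -0.3333
Percentile = Phi(-0.3333) * 100
Phi(-0.3333) = 0.369454
= 36.9


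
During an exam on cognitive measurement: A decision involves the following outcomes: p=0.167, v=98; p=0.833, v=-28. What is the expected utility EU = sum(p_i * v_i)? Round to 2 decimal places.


EU = sum(p_i * v_i)
0.167 * 98 = 16.366
0.833 * -28 = -23.324
EU = 16.366 + -23.324
= -6.96


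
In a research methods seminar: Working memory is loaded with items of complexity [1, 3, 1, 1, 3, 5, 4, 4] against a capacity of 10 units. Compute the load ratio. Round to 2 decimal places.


Total complexity = 1 + 3 + 1 + 1 + 3 + 5 + 4 + 4 = 22
Load = total / capacity = 22 / 10
= 2.20


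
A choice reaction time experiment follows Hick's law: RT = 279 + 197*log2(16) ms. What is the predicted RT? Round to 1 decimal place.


RT = 279 + 197 * log2(16)
log2(16) = 4.0
RT = 279 + 197 * 4.0
= 279 + 788.0
= 1067.0 ms


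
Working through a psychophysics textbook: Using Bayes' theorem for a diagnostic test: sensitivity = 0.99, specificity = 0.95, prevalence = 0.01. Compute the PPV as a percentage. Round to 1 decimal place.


PPV = (sens * prev) / (sens * prev + (1-spec) * (1-prev))
Numerator = 0.99 * 0.01 = 0.0099
P(positive and no disease) = (1 - spec) * (1 - prev) = (1 - 0.95) * (1 - 0.01) = 0.0495
Denominator = 0.0099 + 0.0495 = 0.0594
PPV = 0.0099 / 0.0594 = 0.166667
As percentage = 16.7


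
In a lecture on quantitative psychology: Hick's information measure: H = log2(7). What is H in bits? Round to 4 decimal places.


H = log2(n)
H = log2(7)
= 2.8074


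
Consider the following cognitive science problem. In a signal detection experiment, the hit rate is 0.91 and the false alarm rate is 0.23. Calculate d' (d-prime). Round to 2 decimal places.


d' = z(HR) - z(FAR)
z(0.91) = 1.3408
z(0.23) = -0.7388
d' = 1.3408 - -0.7388
= 2.08


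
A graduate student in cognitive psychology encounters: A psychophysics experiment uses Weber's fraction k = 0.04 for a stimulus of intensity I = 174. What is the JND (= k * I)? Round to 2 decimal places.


JND = k * I
JND = 0.04 * 174
= 6.96


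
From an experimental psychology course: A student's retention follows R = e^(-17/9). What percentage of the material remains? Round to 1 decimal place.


R = e^(-t/S)
-t/S = -17/9 = -1.888889
R = e^(-1.888889) = 0.15124
Percentage = 0.15124 * 100
= 15.1


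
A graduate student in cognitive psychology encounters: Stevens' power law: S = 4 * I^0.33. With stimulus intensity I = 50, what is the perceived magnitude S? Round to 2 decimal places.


S = 4 * 50^0.33
50^0.33 = 3.6363
S = 4 * 3.6363
= 14.55


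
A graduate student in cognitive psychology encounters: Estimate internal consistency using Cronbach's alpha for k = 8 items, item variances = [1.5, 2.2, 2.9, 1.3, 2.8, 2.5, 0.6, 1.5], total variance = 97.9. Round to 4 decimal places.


alpha = (k/(k-1)) * (1 - sum(s_i^2)/s_total^2)
sum(item variances) = 15.3
k/(k-1) = 8/7 = 1.142857
1 - 15.3/97.9 = 1 - 0.156282 = 0.843718
alpha = 1.142857 * 0.843718
= 0.9642


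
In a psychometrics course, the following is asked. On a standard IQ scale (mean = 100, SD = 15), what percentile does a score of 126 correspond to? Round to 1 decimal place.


z = (IQ - mean) / SD
z = (126 - 100) / 15 = 1.7333
Percentile = Phi(1.7333) * 100
Phi(1.7333) = 0.958479
= 95.8


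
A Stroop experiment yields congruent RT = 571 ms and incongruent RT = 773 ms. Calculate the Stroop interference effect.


Stroop effect = RT(incongruent) - RT(congruent)
= 773 - 571
= 202 ms


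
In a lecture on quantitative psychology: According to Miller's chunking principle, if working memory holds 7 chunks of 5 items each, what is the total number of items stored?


Total items = chunks * items_per_chunk
= 7 * 5
= 35


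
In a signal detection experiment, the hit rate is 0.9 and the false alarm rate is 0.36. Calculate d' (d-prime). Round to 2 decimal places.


d' = z(HR) - z(FAR)
z(0.9) = 1.2816
z(0.36) = -0.3585
d' = 1.2816 - -0.3585
= 1.64


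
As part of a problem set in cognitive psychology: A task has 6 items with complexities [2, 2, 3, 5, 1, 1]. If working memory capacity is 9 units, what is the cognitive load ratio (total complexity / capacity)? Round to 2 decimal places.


Total complexity = 2 + 2 + 3 + 5 + 1 + 1 = 14
Load = total / capacity = 14 / 9
= 1.56


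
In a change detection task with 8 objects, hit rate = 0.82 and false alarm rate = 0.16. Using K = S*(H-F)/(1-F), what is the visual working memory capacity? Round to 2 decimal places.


K = S * (H - F) / (1 - F)
H - F = 0.66
1 - F = 0.84
K = 8 * 0.66 / 0.84
= 6.29


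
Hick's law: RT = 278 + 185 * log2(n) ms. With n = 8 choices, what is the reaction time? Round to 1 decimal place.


RT = 278 + 185 * log2(8)
log2(8) = 3.0
RT = 278 + 185 * 3.0
= 278 + 555.0
= 833.0 ms


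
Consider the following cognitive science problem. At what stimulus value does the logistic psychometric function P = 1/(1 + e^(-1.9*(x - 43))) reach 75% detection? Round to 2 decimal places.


At P = 0.75: 0.75 = 1/(1 + e^(-k*(x-x0)))
Solving: e^(-k*(x-x0)) = 1/3
x = x0 + ln(3)/k
ln(3) = 1.0986
x = 43 + 1.0986/1.9
= 43 + 0.5782
= 43.58


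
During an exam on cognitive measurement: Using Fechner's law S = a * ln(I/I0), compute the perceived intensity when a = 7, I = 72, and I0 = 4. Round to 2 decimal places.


S = 7 * ln(72/4)
I/I0 = 18.0
ln(18.0) = 2.8904
S = 7 * 2.8904
= 20.23


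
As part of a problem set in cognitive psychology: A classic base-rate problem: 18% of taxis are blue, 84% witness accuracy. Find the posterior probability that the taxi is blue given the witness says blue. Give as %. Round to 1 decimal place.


P(blue | says blue) = P(says blue | blue)*P(blue) / [P(says blue | blue)*P(blue) + P(says blue | not blue)*P(not blue)]
Numerator = 0.84 * 0.18 = 0.1512
False identification = 0.16 * 0.82 = 0.1312
P = 0.1512 / (0.1512 + 0.1312)
= 0.1512 / 0.2824
As percentage = 53.5
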